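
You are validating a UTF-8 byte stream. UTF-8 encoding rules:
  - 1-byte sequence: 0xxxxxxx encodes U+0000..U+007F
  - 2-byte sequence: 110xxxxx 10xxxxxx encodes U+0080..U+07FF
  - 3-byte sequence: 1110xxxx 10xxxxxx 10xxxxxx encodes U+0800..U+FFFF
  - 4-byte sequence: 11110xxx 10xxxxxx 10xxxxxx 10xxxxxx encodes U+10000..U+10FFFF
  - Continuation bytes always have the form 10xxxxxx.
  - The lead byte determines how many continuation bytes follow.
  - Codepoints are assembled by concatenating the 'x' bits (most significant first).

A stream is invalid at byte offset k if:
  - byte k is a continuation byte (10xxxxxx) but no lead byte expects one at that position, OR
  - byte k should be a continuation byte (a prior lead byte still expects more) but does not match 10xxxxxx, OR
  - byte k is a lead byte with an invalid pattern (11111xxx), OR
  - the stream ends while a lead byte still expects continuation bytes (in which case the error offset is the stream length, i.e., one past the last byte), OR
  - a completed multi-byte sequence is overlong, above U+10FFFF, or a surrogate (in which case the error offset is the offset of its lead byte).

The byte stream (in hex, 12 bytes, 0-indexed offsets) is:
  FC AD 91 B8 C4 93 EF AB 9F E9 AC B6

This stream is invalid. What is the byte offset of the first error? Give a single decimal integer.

Answer: 0

Derivation:
Byte[0]=FC: INVALID lead byte (not 0xxx/110x/1110/11110)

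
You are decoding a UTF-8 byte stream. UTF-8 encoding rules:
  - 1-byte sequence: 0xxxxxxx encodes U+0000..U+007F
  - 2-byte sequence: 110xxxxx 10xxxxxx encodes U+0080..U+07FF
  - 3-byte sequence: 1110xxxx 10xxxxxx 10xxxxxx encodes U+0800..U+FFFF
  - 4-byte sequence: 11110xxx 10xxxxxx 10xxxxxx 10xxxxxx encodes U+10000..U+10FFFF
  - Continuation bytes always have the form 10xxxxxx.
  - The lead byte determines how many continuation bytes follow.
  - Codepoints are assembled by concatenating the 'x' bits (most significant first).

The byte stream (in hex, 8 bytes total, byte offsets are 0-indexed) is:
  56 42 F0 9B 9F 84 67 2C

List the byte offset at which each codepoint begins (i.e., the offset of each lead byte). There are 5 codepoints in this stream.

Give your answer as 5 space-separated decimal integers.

Byte[0]=56: 1-byte ASCII. cp=U+0056
Byte[1]=42: 1-byte ASCII. cp=U+0042
Byte[2]=F0: 4-byte lead, need 3 cont bytes. acc=0x0
Byte[3]=9B: continuation. acc=(acc<<6)|0x1B=0x1B
Byte[4]=9F: continuation. acc=(acc<<6)|0x1F=0x6DF
Byte[5]=84: continuation. acc=(acc<<6)|0x04=0x1B7C4
Completed: cp=U+1B7C4 (starts at byte 2)
Byte[6]=67: 1-byte ASCII. cp=U+0067
Byte[7]=2C: 1-byte ASCII. cp=U+002C

Answer: 0 1 2 6 7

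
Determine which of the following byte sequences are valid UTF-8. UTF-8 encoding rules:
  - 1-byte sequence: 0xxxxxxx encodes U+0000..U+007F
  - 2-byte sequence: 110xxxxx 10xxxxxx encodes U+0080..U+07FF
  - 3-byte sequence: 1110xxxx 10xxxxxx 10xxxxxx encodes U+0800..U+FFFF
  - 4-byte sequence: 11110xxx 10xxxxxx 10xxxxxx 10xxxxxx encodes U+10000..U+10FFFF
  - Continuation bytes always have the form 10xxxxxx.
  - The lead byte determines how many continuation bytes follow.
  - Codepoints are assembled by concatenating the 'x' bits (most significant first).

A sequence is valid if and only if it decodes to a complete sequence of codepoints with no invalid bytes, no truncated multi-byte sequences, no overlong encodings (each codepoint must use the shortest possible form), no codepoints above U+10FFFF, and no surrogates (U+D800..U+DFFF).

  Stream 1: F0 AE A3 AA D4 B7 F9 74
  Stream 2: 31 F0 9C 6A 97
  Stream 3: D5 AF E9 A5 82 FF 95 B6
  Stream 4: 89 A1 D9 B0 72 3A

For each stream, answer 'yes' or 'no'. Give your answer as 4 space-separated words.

Stream 1: error at byte offset 6. INVALID
Stream 2: error at byte offset 3. INVALID
Stream 3: error at byte offset 5. INVALID
Stream 4: error at byte offset 0. INVALID

Answer: no no no no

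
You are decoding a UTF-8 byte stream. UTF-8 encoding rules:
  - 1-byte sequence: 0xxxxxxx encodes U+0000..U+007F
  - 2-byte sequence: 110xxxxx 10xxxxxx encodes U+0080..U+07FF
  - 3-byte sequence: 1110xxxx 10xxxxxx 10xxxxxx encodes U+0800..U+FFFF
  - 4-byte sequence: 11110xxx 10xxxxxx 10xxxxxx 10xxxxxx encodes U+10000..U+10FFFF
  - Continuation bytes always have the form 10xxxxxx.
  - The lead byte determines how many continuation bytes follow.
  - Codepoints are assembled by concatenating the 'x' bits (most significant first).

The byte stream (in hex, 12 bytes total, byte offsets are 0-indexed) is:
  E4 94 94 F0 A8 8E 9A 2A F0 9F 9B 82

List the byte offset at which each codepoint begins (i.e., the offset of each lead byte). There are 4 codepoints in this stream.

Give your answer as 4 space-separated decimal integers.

Byte[0]=E4: 3-byte lead, need 2 cont bytes. acc=0x4
Byte[1]=94: continuation. acc=(acc<<6)|0x14=0x114
Byte[2]=94: continuation. acc=(acc<<6)|0x14=0x4514
Completed: cp=U+4514 (starts at byte 0)
Byte[3]=F0: 4-byte lead, need 3 cont bytes. acc=0x0
Byte[4]=A8: continuation. acc=(acc<<6)|0x28=0x28
Byte[5]=8E: continuation. acc=(acc<<6)|0x0E=0xA0E
Byte[6]=9A: continuation. acc=(acc<<6)|0x1A=0x2839A
Completed: cp=U+2839A (starts at byte 3)
Byte[7]=2A: 1-byte ASCII. cp=U+002A
Byte[8]=F0: 4-byte lead, need 3 cont bytes. acc=0x0
Byte[9]=9F: continuation. acc=(acc<<6)|0x1F=0x1F
Byte[10]=9B: continuation. acc=(acc<<6)|0x1B=0x7DB
Byte[11]=82: continuation. acc=(acc<<6)|0x02=0x1F6C2
Completed: cp=U+1F6C2 (starts at byte 8)

Answer: 0 3 7 8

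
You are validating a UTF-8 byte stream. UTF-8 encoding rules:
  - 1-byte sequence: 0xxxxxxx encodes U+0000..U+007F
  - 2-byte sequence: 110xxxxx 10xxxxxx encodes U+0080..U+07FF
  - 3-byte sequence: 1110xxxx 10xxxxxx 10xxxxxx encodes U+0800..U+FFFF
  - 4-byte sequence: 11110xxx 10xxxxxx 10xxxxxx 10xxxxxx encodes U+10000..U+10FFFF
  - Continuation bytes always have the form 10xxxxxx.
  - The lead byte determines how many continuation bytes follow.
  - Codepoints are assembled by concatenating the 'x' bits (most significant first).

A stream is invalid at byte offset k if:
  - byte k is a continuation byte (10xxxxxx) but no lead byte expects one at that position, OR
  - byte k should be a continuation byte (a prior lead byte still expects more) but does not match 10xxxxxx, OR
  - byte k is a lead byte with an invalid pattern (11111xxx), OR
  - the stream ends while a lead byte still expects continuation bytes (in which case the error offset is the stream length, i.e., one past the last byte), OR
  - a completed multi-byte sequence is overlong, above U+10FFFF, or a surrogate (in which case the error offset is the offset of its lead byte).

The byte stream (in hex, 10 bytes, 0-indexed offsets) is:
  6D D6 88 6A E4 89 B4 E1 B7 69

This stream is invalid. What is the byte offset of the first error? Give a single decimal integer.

Answer: 9

Derivation:
Byte[0]=6D: 1-byte ASCII. cp=U+006D
Byte[1]=D6: 2-byte lead, need 1 cont bytes. acc=0x16
Byte[2]=88: continuation. acc=(acc<<6)|0x08=0x588
Completed: cp=U+0588 (starts at byte 1)
Byte[3]=6A: 1-byte ASCII. cp=U+006A
Byte[4]=E4: 3-byte lead, need 2 cont bytes. acc=0x4
Byte[5]=89: continuation. acc=(acc<<6)|0x09=0x109
Byte[6]=B4: continuation. acc=(acc<<6)|0x34=0x4274
Completed: cp=U+4274 (starts at byte 4)
Byte[7]=E1: 3-byte lead, need 2 cont bytes. acc=0x1
Byte[8]=B7: continuation. acc=(acc<<6)|0x37=0x77
Byte[9]=69: expected 10xxxxxx continuation. INVALID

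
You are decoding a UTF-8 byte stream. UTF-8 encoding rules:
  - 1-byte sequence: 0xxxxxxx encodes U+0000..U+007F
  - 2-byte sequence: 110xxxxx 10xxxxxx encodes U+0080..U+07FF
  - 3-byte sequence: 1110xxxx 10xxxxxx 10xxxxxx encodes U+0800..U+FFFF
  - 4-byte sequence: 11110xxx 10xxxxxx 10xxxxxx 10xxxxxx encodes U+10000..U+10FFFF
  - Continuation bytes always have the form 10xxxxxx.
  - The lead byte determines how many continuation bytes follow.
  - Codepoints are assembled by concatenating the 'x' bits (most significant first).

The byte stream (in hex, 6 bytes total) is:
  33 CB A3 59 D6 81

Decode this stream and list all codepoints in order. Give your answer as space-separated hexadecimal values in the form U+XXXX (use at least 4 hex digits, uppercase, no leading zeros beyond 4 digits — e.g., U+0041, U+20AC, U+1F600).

Answer: U+0033 U+02E3 U+0059 U+0581

Derivation:
Byte[0]=33: 1-byte ASCII. cp=U+0033
Byte[1]=CB: 2-byte lead, need 1 cont bytes. acc=0xB
Byte[2]=A3: continuation. acc=(acc<<6)|0x23=0x2E3
Completed: cp=U+02E3 (starts at byte 1)
Byte[3]=59: 1-byte ASCII. cp=U+0059
Byte[4]=D6: 2-byte lead, need 1 cont bytes. acc=0x16
Byte[5]=81: continuation. acc=(acc<<6)|0x01=0x581
Completed: cp=U+0581 (starts at byte 4)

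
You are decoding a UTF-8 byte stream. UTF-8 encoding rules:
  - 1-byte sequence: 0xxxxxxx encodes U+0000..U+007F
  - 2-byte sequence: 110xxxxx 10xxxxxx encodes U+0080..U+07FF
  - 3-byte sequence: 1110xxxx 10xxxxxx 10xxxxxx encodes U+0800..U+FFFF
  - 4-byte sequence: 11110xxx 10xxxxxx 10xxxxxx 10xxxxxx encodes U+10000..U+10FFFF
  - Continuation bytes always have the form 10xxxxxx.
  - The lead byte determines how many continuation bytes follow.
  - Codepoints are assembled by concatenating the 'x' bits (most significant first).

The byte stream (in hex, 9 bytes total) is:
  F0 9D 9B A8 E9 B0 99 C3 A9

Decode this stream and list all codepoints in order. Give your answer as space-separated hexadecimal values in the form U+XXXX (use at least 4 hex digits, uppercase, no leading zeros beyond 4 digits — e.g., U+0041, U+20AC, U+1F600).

Byte[0]=F0: 4-byte lead, need 3 cont bytes. acc=0x0
Byte[1]=9D: continuation. acc=(acc<<6)|0x1D=0x1D
Byte[2]=9B: continuation. acc=(acc<<6)|0x1B=0x75B
Byte[3]=A8: continuation. acc=(acc<<6)|0x28=0x1D6E8
Completed: cp=U+1D6E8 (starts at byte 0)
Byte[4]=E9: 3-byte lead, need 2 cont bytes. acc=0x9
Byte[5]=B0: continuation. acc=(acc<<6)|0x30=0x270
Byte[6]=99: continuation. acc=(acc<<6)|0x19=0x9C19
Completed: cp=U+9C19 (starts at byte 4)
Byte[7]=C3: 2-byte lead, need 1 cont bytes. acc=0x3
Byte[8]=A9: continuation. acc=(acc<<6)|0x29=0xE9
Completed: cp=U+00E9 (starts at byte 7)

Answer: U+1D6E8 U+9C19 U+00E9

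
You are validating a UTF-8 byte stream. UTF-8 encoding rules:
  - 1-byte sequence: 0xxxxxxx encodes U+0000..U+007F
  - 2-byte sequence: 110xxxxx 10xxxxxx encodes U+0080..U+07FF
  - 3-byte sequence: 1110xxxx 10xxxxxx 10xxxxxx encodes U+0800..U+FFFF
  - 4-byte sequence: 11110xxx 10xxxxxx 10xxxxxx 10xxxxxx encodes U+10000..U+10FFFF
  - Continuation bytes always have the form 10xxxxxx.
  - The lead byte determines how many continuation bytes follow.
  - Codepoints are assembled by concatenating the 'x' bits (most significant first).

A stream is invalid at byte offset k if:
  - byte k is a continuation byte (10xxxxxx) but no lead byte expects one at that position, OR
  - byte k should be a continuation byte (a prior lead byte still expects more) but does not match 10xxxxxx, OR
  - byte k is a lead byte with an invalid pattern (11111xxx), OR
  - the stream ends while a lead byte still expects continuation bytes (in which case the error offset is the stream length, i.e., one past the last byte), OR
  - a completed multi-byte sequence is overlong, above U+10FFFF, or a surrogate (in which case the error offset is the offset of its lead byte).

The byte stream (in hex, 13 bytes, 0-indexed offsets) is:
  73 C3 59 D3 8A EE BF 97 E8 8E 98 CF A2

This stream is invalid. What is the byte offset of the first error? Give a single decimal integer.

Answer: 2

Derivation:
Byte[0]=73: 1-byte ASCII. cp=U+0073
Byte[1]=C3: 2-byte lead, need 1 cont bytes. acc=0x3
Byte[2]=59: expected 10xxxxxx continuation. INVALID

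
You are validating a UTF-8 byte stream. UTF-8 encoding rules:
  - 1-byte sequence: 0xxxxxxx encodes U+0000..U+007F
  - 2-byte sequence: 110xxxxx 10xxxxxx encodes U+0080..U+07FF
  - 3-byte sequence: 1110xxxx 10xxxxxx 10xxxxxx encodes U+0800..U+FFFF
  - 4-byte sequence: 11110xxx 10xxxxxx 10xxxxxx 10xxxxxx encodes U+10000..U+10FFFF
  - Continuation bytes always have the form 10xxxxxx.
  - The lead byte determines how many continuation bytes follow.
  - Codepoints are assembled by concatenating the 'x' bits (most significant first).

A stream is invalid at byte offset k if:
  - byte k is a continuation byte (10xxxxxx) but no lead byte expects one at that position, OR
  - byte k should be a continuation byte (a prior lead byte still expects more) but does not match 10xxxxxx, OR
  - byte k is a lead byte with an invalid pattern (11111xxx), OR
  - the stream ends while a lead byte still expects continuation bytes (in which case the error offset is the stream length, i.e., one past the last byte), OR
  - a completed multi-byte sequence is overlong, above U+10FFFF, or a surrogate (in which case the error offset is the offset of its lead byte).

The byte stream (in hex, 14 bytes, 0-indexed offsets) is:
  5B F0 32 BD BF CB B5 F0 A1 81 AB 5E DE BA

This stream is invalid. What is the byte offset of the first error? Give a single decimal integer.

Byte[0]=5B: 1-byte ASCII. cp=U+005B
Byte[1]=F0: 4-byte lead, need 3 cont bytes. acc=0x0
Byte[2]=32: expected 10xxxxxx continuation. INVALID

Answer: 2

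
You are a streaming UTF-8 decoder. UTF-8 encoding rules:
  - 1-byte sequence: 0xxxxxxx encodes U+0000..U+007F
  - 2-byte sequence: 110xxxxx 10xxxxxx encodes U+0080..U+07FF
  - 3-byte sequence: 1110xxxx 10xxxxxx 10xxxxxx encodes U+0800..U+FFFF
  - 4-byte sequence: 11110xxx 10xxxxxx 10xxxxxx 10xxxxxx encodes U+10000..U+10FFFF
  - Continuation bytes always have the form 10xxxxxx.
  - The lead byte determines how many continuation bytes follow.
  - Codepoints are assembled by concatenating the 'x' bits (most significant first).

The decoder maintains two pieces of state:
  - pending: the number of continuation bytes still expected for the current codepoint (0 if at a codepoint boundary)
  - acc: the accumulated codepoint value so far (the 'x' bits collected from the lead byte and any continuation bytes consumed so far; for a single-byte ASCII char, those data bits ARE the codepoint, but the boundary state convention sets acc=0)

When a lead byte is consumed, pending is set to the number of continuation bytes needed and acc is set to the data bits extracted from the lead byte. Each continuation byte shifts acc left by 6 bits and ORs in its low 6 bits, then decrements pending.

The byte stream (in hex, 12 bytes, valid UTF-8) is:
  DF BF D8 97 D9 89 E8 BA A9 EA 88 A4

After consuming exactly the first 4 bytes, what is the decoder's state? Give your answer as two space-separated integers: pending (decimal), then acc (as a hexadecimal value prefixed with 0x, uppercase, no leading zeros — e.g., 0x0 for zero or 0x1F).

Answer: 0 0x617

Derivation:
Byte[0]=DF: 2-byte lead. pending=1, acc=0x1F
Byte[1]=BF: continuation. acc=(acc<<6)|0x3F=0x7FF, pending=0
Byte[2]=D8: 2-byte lead. pending=1, acc=0x18
Byte[3]=97: continuation. acc=(acc<<6)|0x17=0x617, pending=0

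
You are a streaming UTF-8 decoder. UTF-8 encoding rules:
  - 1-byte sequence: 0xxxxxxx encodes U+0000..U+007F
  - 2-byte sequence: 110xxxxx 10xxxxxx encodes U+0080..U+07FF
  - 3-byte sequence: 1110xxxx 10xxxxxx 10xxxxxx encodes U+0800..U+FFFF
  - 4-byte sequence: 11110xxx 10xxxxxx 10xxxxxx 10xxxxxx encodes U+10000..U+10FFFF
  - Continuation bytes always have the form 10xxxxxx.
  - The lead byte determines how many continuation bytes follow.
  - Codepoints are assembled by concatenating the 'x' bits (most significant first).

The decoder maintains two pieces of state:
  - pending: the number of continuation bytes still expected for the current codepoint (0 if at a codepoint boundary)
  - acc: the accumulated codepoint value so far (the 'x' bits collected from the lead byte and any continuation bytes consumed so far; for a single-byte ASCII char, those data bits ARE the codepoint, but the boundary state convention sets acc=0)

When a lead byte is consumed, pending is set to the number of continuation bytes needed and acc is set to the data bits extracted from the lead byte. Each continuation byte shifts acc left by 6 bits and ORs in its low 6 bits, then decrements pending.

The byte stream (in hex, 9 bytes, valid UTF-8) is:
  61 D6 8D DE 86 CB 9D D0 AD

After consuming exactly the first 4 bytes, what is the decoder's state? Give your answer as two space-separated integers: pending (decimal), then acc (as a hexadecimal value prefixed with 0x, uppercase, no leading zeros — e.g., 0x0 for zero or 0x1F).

Byte[0]=61: 1-byte. pending=0, acc=0x0
Byte[1]=D6: 2-byte lead. pending=1, acc=0x16
Byte[2]=8D: continuation. acc=(acc<<6)|0x0D=0x58D, pending=0
Byte[3]=DE: 2-byte lead. pending=1, acc=0x1E

Answer: 1 0x1E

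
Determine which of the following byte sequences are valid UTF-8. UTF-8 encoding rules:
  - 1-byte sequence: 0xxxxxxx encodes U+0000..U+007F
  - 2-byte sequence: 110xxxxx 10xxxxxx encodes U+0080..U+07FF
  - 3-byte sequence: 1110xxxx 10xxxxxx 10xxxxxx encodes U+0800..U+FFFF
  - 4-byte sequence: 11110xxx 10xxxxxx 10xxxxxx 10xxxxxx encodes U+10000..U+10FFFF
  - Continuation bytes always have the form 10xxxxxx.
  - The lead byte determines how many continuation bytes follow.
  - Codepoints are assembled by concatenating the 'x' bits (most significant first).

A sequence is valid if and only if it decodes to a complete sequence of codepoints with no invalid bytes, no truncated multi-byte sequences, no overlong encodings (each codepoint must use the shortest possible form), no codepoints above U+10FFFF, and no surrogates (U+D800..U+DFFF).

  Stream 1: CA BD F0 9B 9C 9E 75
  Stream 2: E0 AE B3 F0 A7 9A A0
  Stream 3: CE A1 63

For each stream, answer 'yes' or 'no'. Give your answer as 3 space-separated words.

Stream 1: decodes cleanly. VALID
Stream 2: decodes cleanly. VALID
Stream 3: decodes cleanly. VALID

Answer: yes yes yes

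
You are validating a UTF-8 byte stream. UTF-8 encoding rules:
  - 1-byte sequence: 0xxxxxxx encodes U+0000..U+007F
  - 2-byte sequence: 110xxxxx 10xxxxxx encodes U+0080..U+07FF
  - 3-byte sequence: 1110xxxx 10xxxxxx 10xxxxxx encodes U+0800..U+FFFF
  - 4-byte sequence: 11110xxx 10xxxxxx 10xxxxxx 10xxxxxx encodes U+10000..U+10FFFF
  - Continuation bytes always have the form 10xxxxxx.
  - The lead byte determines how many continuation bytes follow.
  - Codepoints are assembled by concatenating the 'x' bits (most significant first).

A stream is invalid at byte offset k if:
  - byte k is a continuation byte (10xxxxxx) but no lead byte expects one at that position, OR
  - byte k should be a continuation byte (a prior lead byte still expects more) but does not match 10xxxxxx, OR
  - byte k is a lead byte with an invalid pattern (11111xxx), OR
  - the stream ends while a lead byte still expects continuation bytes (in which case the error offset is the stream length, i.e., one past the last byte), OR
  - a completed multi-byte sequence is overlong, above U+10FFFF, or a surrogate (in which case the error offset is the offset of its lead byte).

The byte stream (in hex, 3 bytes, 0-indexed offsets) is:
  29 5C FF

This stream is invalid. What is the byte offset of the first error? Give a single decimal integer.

Answer: 2

Derivation:
Byte[0]=29: 1-byte ASCII. cp=U+0029
Byte[1]=5C: 1-byte ASCII. cp=U+005C
Byte[2]=FF: INVALID lead byte (not 0xxx/110x/1110/11110)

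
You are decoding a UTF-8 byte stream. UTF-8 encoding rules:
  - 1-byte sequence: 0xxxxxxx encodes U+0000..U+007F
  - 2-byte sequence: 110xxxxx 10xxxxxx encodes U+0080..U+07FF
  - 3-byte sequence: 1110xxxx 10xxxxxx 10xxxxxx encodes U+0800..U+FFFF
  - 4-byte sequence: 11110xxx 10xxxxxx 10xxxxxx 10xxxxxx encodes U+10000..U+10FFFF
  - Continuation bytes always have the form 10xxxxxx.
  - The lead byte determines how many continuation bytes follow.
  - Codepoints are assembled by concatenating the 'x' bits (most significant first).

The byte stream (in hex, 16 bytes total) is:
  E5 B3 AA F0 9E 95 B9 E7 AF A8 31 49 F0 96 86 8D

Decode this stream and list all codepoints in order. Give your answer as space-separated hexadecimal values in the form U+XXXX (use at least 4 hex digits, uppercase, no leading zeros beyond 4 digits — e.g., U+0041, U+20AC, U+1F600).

Answer: U+5CEA U+1E579 U+7BE8 U+0031 U+0049 U+1618D

Derivation:
Byte[0]=E5: 3-byte lead, need 2 cont bytes. acc=0x5
Byte[1]=B3: continuation. acc=(acc<<6)|0x33=0x173
Byte[2]=AA: continuation. acc=(acc<<6)|0x2A=0x5CEA
Completed: cp=U+5CEA (starts at byte 0)
Byte[3]=F0: 4-byte lead, need 3 cont bytes. acc=0x0
Byte[4]=9E: continuation. acc=(acc<<6)|0x1E=0x1E
Byte[5]=95: continuation. acc=(acc<<6)|0x15=0x795
Byte[6]=B9: continuation. acc=(acc<<6)|0x39=0x1E579
Completed: cp=U+1E579 (starts at byte 3)
Byte[7]=E7: 3-byte lead, need 2 cont bytes. acc=0x7
Byte[8]=AF: continuation. acc=(acc<<6)|0x2F=0x1EF
Byte[9]=A8: continuation. acc=(acc<<6)|0x28=0x7BE8
Completed: cp=U+7BE8 (starts at byte 7)
Byte[10]=31: 1-byte ASCII. cp=U+0031
Byte[11]=49: 1-byte ASCII. cp=U+0049
Byte[12]=F0: 4-byte lead, need 3 cont bytes. acc=0x0
Byte[13]=96: continuation. acc=(acc<<6)|0x16=0x16
Byte[14]=86: continuation. acc=(acc<<6)|0x06=0x586
Byte[15]=8D: continuation. acc=(acc<<6)|0x0D=0x1618D
Completed: cp=U+1618D (starts at byte 12)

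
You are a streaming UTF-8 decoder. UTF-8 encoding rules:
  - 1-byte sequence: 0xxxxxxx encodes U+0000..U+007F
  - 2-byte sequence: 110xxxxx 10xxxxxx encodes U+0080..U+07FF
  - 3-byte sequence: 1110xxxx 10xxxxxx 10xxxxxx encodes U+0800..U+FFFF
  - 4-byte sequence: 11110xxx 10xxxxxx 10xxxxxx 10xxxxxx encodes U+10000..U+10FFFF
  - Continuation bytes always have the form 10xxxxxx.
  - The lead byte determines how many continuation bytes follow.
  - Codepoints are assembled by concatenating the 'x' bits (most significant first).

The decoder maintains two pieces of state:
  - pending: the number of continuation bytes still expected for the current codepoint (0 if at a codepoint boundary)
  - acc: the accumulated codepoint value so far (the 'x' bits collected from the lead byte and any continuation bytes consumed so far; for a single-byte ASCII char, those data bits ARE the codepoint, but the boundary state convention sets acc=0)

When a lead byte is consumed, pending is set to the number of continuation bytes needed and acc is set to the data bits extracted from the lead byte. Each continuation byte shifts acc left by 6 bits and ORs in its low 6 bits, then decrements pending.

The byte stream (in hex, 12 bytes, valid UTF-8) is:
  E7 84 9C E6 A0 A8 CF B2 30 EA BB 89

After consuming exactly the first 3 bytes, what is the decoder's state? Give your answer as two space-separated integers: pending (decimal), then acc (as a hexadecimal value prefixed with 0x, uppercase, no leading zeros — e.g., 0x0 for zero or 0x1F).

Answer: 0 0x711C

Derivation:
Byte[0]=E7: 3-byte lead. pending=2, acc=0x7
Byte[1]=84: continuation. acc=(acc<<6)|0x04=0x1C4, pending=1
Byte[2]=9C: continuation. acc=(acc<<6)|0x1C=0x711C, pending=0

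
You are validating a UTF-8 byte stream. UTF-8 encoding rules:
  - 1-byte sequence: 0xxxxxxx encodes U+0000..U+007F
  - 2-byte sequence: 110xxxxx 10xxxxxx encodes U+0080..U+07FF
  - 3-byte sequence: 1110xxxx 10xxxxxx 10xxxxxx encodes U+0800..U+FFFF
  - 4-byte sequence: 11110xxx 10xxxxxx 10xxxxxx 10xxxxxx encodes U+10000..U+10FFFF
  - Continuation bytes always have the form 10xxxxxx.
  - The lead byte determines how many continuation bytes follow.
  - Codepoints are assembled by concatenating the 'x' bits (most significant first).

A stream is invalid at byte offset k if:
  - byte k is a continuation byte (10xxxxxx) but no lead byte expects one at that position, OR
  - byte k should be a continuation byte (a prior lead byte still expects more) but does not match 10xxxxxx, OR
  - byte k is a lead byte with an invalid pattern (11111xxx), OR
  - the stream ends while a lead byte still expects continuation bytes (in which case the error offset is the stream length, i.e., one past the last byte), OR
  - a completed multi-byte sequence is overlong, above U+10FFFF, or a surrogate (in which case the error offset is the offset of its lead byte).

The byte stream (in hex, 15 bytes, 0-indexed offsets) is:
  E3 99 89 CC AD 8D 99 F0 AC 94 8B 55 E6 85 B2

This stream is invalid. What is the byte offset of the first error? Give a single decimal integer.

Byte[0]=E3: 3-byte lead, need 2 cont bytes. acc=0x3
Byte[1]=99: continuation. acc=(acc<<6)|0x19=0xD9
Byte[2]=89: continuation. acc=(acc<<6)|0x09=0x3649
Completed: cp=U+3649 (starts at byte 0)
Byte[3]=CC: 2-byte lead, need 1 cont bytes. acc=0xC
Byte[4]=AD: continuation. acc=(acc<<6)|0x2D=0x32D
Completed: cp=U+032D (starts at byte 3)
Byte[5]=8D: INVALID lead byte (not 0xxx/110x/1110/11110)

Answer: 5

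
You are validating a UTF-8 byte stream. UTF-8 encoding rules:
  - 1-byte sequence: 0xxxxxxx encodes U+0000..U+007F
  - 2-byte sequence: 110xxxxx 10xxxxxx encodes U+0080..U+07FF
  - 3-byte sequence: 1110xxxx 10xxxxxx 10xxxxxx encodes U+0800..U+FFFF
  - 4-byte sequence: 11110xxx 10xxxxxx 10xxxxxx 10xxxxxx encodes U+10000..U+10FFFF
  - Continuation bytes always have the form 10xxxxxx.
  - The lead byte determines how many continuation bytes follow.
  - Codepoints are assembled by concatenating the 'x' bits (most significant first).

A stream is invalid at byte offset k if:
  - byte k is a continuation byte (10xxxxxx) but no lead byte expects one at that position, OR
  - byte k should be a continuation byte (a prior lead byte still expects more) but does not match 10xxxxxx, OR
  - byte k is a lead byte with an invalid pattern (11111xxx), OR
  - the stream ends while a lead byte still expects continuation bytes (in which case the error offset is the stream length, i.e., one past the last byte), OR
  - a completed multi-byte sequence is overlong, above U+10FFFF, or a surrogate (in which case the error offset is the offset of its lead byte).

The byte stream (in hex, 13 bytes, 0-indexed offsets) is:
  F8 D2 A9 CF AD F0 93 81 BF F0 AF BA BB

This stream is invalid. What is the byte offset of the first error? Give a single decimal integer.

Byte[0]=F8: INVALID lead byte (not 0xxx/110x/1110/11110)

Answer: 0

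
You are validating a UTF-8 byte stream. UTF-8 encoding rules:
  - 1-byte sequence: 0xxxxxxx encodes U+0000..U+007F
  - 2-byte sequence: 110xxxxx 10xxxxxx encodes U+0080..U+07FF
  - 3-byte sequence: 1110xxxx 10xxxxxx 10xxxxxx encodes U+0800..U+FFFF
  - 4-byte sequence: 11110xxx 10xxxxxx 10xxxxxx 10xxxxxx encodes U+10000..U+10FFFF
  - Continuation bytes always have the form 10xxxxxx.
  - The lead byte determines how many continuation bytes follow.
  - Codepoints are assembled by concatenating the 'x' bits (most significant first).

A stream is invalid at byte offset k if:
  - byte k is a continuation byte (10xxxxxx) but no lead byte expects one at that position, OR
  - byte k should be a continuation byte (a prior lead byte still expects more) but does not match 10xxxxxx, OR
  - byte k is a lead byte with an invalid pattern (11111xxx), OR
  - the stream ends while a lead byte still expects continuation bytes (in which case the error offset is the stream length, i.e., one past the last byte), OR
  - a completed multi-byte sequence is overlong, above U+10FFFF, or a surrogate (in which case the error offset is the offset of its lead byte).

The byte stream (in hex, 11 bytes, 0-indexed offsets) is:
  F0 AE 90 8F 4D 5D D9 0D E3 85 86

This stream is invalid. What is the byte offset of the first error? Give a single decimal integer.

Answer: 7

Derivation:
Byte[0]=F0: 4-byte lead, need 3 cont bytes. acc=0x0
Byte[1]=AE: continuation. acc=(acc<<6)|0x2E=0x2E
Byte[2]=90: continuation. acc=(acc<<6)|0x10=0xB90
Byte[3]=8F: continuation. acc=(acc<<6)|0x0F=0x2E40F
Completed: cp=U+2E40F (starts at byte 0)
Byte[4]=4D: 1-byte ASCII. cp=U+004D
Byte[5]=5D: 1-byte ASCII. cp=U+005D
Byte[6]=D9: 2-byte lead, need 1 cont bytes. acc=0x19
Byte[7]=0D: expected 10xxxxxx continuation. INVALID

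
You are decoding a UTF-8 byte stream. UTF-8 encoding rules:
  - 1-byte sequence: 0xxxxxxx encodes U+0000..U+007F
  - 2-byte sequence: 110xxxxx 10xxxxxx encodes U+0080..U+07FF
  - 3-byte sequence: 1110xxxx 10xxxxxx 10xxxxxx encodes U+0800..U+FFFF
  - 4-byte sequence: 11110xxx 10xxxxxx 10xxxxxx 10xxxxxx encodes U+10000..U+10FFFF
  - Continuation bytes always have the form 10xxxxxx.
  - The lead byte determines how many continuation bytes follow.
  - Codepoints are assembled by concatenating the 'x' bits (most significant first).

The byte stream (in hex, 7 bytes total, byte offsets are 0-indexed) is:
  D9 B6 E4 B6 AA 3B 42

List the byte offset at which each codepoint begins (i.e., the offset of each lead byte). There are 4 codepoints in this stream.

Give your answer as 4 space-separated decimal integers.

Byte[0]=D9: 2-byte lead, need 1 cont bytes. acc=0x19
Byte[1]=B6: continuation. acc=(acc<<6)|0x36=0x676
Completed: cp=U+0676 (starts at byte 0)
Byte[2]=E4: 3-byte lead, need 2 cont bytes. acc=0x4
Byte[3]=B6: continuation. acc=(acc<<6)|0x36=0x136
Byte[4]=AA: continuation. acc=(acc<<6)|0x2A=0x4DAA
Completed: cp=U+4DAA (starts at byte 2)
Byte[5]=3B: 1-byte ASCII. cp=U+003B
Byte[6]=42: 1-byte ASCII. cp=U+0042

Answer: 0 2 5 6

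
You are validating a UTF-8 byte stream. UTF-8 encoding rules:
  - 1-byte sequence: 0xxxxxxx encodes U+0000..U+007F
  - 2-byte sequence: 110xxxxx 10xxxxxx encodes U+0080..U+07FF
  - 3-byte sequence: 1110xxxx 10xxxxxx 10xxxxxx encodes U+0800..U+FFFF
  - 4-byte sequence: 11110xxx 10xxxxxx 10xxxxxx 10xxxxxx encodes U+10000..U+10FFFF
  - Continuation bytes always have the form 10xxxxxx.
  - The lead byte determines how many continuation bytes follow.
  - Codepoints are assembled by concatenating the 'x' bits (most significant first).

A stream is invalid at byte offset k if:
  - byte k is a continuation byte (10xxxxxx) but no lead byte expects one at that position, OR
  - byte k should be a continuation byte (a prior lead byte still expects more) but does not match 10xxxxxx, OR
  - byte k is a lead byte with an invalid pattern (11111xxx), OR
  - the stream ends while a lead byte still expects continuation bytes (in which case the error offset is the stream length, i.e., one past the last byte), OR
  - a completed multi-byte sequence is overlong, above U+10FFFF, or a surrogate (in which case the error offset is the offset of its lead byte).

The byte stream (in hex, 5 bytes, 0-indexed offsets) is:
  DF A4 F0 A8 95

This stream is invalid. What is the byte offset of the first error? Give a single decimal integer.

Byte[0]=DF: 2-byte lead, need 1 cont bytes. acc=0x1F
Byte[1]=A4: continuation. acc=(acc<<6)|0x24=0x7E4
Completed: cp=U+07E4 (starts at byte 0)
Byte[2]=F0: 4-byte lead, need 3 cont bytes. acc=0x0
Byte[3]=A8: continuation. acc=(acc<<6)|0x28=0x28
Byte[4]=95: continuation. acc=(acc<<6)|0x15=0xA15
Byte[5]: stream ended, expected continuation. INVALID

Answer: 5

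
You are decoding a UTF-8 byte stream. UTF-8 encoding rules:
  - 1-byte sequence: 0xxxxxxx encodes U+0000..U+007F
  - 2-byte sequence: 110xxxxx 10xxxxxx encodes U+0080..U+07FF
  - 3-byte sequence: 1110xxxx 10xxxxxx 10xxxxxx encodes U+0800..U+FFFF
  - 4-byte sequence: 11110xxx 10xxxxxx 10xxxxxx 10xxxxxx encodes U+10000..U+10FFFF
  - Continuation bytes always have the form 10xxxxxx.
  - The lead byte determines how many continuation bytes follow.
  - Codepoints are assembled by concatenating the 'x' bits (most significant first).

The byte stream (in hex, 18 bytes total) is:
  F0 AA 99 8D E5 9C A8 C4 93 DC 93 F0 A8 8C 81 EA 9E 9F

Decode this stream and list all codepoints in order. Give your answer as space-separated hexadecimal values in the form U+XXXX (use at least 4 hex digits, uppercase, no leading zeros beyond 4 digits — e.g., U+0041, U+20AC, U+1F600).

Byte[0]=F0: 4-byte lead, need 3 cont bytes. acc=0x0
Byte[1]=AA: continuation. acc=(acc<<6)|0x2A=0x2A
Byte[2]=99: continuation. acc=(acc<<6)|0x19=0xA99
Byte[3]=8D: continuation. acc=(acc<<6)|0x0D=0x2A64D
Completed: cp=U+2A64D (starts at byte 0)
Byte[4]=E5: 3-byte lead, need 2 cont bytes. acc=0x5
Byte[5]=9C: continuation. acc=(acc<<6)|0x1C=0x15C
Byte[6]=A8: continuation. acc=(acc<<6)|0x28=0x5728
Completed: cp=U+5728 (starts at byte 4)
Byte[7]=C4: 2-byte lead, need 1 cont bytes. acc=0x4
Byte[8]=93: continuation. acc=(acc<<6)|0x13=0x113
Completed: cp=U+0113 (starts at byte 7)
Byte[9]=DC: 2-byte lead, need 1 cont bytes. acc=0x1C
Byte[10]=93: continuation. acc=(acc<<6)|0x13=0x713
Completed: cp=U+0713 (starts at byte 9)
Byte[11]=F0: 4-byte lead, need 3 cont bytes. acc=0x0
Byte[12]=A8: continuation. acc=(acc<<6)|0x28=0x28
Byte[13]=8C: continuation. acc=(acc<<6)|0x0C=0xA0C
Byte[14]=81: continuation. acc=(acc<<6)|0x01=0x28301
Completed: cp=U+28301 (starts at byte 11)
Byte[15]=EA: 3-byte lead, need 2 cont bytes. acc=0xA
Byte[16]=9E: continuation. acc=(acc<<6)|0x1E=0x29E
Byte[17]=9F: continuation. acc=(acc<<6)|0x1F=0xA79F
Completed: cp=U+A79F (starts at byte 15)

Answer: U+2A64D U+5728 U+0113 U+0713 U+28301 U+A79F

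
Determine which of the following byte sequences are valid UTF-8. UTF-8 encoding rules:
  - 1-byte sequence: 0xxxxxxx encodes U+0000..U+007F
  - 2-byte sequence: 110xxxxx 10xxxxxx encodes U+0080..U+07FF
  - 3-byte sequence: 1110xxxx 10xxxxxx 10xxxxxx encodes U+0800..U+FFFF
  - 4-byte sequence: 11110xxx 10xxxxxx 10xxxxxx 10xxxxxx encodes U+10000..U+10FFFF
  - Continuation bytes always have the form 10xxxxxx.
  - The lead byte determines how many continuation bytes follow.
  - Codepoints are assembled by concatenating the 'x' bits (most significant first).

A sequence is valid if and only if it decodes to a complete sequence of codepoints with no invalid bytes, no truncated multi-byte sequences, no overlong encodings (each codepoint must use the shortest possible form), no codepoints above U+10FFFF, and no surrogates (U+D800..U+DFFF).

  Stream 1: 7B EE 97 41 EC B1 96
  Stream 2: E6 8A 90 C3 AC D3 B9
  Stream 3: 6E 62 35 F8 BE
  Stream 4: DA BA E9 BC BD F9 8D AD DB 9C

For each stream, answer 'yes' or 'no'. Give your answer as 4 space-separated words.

Answer: no yes no no

Derivation:
Stream 1: error at byte offset 3. INVALID
Stream 2: decodes cleanly. VALID
Stream 3: error at byte offset 3. INVALID
Stream 4: error at byte offset 5. INVALID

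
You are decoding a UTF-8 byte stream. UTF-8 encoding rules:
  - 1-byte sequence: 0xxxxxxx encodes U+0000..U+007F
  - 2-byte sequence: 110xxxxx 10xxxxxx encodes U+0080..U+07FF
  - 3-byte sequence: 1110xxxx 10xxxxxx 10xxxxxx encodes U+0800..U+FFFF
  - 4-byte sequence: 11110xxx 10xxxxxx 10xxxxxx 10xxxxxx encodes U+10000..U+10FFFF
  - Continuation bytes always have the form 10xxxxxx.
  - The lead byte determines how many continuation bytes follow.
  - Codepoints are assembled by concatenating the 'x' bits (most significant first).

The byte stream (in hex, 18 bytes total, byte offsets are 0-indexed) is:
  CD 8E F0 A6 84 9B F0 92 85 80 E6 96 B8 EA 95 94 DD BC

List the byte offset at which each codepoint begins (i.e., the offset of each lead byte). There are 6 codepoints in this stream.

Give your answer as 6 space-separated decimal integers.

Byte[0]=CD: 2-byte lead, need 1 cont bytes. acc=0xD
Byte[1]=8E: continuation. acc=(acc<<6)|0x0E=0x34E
Completed: cp=U+034E (starts at byte 0)
Byte[2]=F0: 4-byte lead, need 3 cont bytes. acc=0x0
Byte[3]=A6: continuation. acc=(acc<<6)|0x26=0x26
Byte[4]=84: continuation. acc=(acc<<6)|0x04=0x984
Byte[5]=9B: continuation. acc=(acc<<6)|0x1B=0x2611B
Completed: cp=U+2611B (starts at byte 2)
Byte[6]=F0: 4-byte lead, need 3 cont bytes. acc=0x0
Byte[7]=92: continuation. acc=(acc<<6)|0x12=0x12
Byte[8]=85: continuation. acc=(acc<<6)|0x05=0x485
Byte[9]=80: continuation. acc=(acc<<6)|0x00=0x12140
Completed: cp=U+12140 (starts at byte 6)
Byte[10]=E6: 3-byte lead, need 2 cont bytes. acc=0x6
Byte[11]=96: continuation. acc=(acc<<6)|0x16=0x196
Byte[12]=B8: continuation. acc=(acc<<6)|0x38=0x65B8
Completed: cp=U+65B8 (starts at byte 10)
Byte[13]=EA: 3-byte lead, need 2 cont bytes. acc=0xA
Byte[14]=95: continuation. acc=(acc<<6)|0x15=0x295
Byte[15]=94: continuation. acc=(acc<<6)|0x14=0xA554
Completed: cp=U+A554 (starts at byte 13)
Byte[16]=DD: 2-byte lead, need 1 cont bytes. acc=0x1D
Byte[17]=BC: continuation. acc=(acc<<6)|0x3C=0x77C
Completed: cp=U+077C (starts at byte 16)

Answer: 0 2 6 10 13 16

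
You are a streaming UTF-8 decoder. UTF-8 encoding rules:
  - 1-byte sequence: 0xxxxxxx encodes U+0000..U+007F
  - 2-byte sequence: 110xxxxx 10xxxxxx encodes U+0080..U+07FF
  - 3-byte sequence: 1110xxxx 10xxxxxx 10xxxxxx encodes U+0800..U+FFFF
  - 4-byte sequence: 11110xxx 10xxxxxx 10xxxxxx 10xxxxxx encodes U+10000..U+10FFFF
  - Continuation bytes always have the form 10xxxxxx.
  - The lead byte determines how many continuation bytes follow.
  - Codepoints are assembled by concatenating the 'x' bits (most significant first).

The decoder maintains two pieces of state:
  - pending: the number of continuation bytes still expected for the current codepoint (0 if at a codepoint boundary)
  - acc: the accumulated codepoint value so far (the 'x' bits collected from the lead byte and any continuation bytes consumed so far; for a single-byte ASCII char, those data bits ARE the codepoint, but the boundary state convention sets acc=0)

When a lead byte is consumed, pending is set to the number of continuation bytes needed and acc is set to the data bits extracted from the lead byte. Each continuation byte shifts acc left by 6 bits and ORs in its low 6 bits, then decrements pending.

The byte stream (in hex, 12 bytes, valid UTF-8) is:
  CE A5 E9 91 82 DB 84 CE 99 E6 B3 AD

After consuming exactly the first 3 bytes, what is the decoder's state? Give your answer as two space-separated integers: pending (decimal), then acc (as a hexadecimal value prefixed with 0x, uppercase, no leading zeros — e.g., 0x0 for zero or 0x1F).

Answer: 2 0x9

Derivation:
Byte[0]=CE: 2-byte lead. pending=1, acc=0xE
Byte[1]=A5: continuation. acc=(acc<<6)|0x25=0x3A5, pending=0
Byte[2]=E9: 3-byte lead. pending=2, acc=0x9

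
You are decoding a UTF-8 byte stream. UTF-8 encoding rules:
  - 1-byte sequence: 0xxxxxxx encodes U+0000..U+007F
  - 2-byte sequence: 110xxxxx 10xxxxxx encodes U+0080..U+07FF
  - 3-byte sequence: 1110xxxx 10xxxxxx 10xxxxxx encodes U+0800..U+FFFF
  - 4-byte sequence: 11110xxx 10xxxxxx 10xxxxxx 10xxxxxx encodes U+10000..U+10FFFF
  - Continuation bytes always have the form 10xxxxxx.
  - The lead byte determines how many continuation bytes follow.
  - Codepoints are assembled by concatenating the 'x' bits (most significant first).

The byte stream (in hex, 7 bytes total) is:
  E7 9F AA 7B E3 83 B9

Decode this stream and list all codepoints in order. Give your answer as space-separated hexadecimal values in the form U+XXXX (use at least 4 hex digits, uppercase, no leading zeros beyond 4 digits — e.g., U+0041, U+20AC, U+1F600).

Answer: U+77EA U+007B U+30F9

Derivation:
Byte[0]=E7: 3-byte lead, need 2 cont bytes. acc=0x7
Byte[1]=9F: continuation. acc=(acc<<6)|0x1F=0x1DF
Byte[2]=AA: continuation. acc=(acc<<6)|0x2A=0x77EA
Completed: cp=U+77EA (starts at byte 0)
Byte[3]=7B: 1-byte ASCII. cp=U+007B
Byte[4]=E3: 3-byte lead, need 2 cont bytes. acc=0x3
Byte[5]=83: continuation. acc=(acc<<6)|0x03=0xC3
Byte[6]=B9: continuation. acc=(acc<<6)|0x39=0x30F9
Completed: cp=U+30F9 (starts at byte 4)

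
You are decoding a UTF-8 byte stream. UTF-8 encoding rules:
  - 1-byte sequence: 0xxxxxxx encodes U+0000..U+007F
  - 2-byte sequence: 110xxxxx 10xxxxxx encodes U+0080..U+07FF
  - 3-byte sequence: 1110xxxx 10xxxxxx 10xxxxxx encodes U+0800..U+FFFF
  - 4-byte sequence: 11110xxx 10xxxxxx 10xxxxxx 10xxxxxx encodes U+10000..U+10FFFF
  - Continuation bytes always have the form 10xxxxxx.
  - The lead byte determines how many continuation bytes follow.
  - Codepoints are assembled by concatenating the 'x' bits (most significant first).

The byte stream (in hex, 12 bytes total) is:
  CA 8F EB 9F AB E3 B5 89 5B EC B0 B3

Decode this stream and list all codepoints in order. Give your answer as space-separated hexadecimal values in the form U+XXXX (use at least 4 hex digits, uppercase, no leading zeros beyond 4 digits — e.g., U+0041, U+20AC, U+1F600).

Answer: U+028F U+B7EB U+3D49 U+005B U+CC33

Derivation:
Byte[0]=CA: 2-byte lead, need 1 cont bytes. acc=0xA
Byte[1]=8F: continuation. acc=(acc<<6)|0x0F=0x28F
Completed: cp=U+028F (starts at byte 0)
Byte[2]=EB: 3-byte lead, need 2 cont bytes. acc=0xB
Byte[3]=9F: continuation. acc=(acc<<6)|0x1F=0x2DF
Byte[4]=AB: continuation. acc=(acc<<6)|0x2B=0xB7EB
Completed: cp=U+B7EB (starts at byte 2)
Byte[5]=E3: 3-byte lead, need 2 cont bytes. acc=0x3
Byte[6]=B5: continuation. acc=(acc<<6)|0x35=0xF5
Byte[7]=89: continuation. acc=(acc<<6)|0x09=0x3D49
Completed: cp=U+3D49 (starts at byte 5)
Byte[8]=5B: 1-byte ASCII. cp=U+005B
Byte[9]=EC: 3-byte lead, need 2 cont bytes. acc=0xC
Byte[10]=B0: continuation. acc=(acc<<6)|0x30=0x330
Byte[11]=B3: continuation. acc=(acc<<6)|0x33=0xCC33
Completed: cp=U+CC33 (starts at byte 9)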